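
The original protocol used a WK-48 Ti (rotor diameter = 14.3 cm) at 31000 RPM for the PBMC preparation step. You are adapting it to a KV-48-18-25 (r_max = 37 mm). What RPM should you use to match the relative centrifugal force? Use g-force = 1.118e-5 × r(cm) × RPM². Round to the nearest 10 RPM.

≈ 43090 RPM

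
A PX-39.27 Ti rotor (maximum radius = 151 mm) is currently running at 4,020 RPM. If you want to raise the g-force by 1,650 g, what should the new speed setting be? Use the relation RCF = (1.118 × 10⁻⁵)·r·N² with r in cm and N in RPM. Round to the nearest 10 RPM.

r = 151 mm = 15.1 cm
Current RCF = 1.118 × 10⁻⁵ × 15.1 × (4020)² = 1.118 × 10⁻⁵ × 15.1 × 16,160,400 ≈ 2,728.2 × g
Target RCF = 2,728.2 + 1,650 = 4,378.2 × g
N² = 4,378.2 / (16.8818 × 10⁻⁵) = 25,934,438
N ≈ √25,934,438 ≈ 5,092.6

N₂ ≈ 5090 RPM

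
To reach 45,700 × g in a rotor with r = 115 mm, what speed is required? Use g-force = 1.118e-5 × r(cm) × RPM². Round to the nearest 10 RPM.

N ≈ 18850 RPM

r = 115 mm = 11.5 cm
RCF = 1.118 × 10⁻⁵ × r × N²
45,700 = 1.118 × 10⁻⁵ × 11.5 × N²
N² = 45,700 / (12.857 × 10⁻⁵) = 355,448,394
N ≈ √355,448,394 ≈ 18,853.3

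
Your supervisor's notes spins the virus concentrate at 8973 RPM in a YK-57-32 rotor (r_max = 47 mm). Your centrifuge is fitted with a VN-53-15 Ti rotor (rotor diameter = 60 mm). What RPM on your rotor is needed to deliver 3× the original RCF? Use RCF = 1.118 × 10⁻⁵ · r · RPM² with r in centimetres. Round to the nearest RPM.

19453 RPM

Original rotor: r = 47 mm = 4.7 cm
RCF_original = 1.118 × 10⁻⁵ × 4.7 × (8973)² = 1.118 × 10⁻⁵ × 4.7 × 80,514,729 ≈ 4,230.7 × g
Target RCF = 3 × 4,230.7 ≈ 12,692.1 × g
Your rotor: r = 60 mm / 2 = 30 mm = 3 cm
12,692.1 = 1.118 × 10⁻⁵ × 3 × N²
N² = 12,692.1 / (3.354 × 10⁻⁵) = 378,416,816
N ≈ √378,416,816 ≈ 19,452.9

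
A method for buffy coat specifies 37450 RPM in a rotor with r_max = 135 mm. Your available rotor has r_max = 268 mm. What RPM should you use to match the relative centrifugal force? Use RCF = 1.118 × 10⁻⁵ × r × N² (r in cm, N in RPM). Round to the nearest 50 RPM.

26600 RPM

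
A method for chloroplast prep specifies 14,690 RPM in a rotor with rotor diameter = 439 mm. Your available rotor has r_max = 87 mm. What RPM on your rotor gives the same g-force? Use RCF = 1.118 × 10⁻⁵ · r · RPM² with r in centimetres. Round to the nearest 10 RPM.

Original rotor: r = 439 mm / 2 = 219.5 mm = 21.95 cm
RCF = 1.118 × 10⁻⁵ × r × N²
RCF_original = 1.118 × 10⁻⁵ × 21.95 × (14690)² = 1.118 × 10⁻⁵ × 21.95 × 215,796,100 ≈ 52,956.6 × g
Your rotor: r = 87 mm = 8.7 cm
52,956.6 = 1.118 × 10⁻⁵ × 8.7 × N²
N² = 52,956.6 / (9.7266 × 10⁻⁵) = 544,451,299
N ≈ √544,451,299 ≈ 23,333.5

23330 RPM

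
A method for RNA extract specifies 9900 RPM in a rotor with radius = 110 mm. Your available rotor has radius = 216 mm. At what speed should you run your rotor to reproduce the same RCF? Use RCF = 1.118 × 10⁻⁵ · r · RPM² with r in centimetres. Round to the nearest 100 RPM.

Original rotor: r = 110 mm = 11.0 cm
RCF_original = 1.118 × 10⁻⁵ × 11 × (9900)² = 1.118 × 10⁻⁵ × 11 × 98,010,000 ≈ 12,053.3 × g
Your rotor: r = 216 mm = 21.6 cm
12,053.3 = 1.118 × 10⁻⁵ × 21.6 × N²
N² = 12,053.3 / (24.1488 × 10⁻⁵) = 49,912,625
N ≈ √49,912,625 ≈ 7,064.9

≈ 7100 RPM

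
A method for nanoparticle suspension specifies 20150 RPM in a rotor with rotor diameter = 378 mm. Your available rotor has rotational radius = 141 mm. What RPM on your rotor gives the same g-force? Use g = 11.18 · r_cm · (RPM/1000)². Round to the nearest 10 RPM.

Original rotor: r = 378 mm / 2 = 189 mm = 18.9 cm
RCF_original = 11.18 × 18.9 × (20.15)² = 11.18 × 18.9 × 406.0225 ≈ 85,793.4 × g
Your rotor: r = 141 mm = 14.1 cm
85,793.4 = 11.18 × 14.1 × (N/1000)²
(N/1000)² = 85,793.4 / 157.638 = 544.2431
N = 1000 × √544.2431 ≈ 23,329.0

≈ 23330 RPM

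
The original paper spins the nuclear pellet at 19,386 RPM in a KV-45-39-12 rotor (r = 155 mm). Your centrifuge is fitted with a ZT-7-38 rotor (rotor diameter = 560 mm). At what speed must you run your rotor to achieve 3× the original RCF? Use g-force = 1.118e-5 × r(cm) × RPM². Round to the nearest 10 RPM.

≈ 24980 RPM

Original rotor: r = 155 mm = 15.5 cm
RCF = 1.118 × 10⁻⁵ × r × N²
RCF_original = 1.118 × 10⁻⁵ × 15.5 × (19386)² = 1.118 × 10⁻⁵ × 15.5 × 375,816,996 ≈ 65,125.3 × g
Target RCF = 3 × 65,125.3 ≈ 195,375.9 × g
Your rotor: r = 560 mm / 2 = 280 mm = 28 cm
195,375.9 = 1.118 × 10⁻⁵ × 28 × N²
N² = 195,375.9 / (31.304 × 10⁻⁵) = 624,124,393
N ≈ √624,124,393 ≈ 24,982.5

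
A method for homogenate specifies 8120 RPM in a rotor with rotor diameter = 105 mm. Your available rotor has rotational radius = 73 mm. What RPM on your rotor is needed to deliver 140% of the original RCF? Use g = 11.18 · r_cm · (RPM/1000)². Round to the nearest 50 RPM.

Original rotor: r = 105 mm / 2 = 52.5 mm = 5.25 cm
RCF = 11.18 × r × (N/1000)²
RCF_original = 11.18 × 5.25 × (8.12)² = 11.18 × 5.25 × 65.9344 ≈ 3,870 × g
Target RCF = 1.4 × 3,870 ≈ 5,418 × g
Your rotor: r = 73 mm = 7.3 cm
5,418 = 11.18 × 7.3 × (N/1000)²
(N/1000)² = 5,418 / 81.614 = 66.38567
N = 1000 × √66.38567 ≈ 8,147.7

8150 RPM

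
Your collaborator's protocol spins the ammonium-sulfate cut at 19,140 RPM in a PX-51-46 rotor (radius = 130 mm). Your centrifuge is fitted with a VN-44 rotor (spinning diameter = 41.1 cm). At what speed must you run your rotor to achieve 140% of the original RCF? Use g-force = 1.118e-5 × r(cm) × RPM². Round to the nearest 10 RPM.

Original rotor: r = 130 mm = 13.0 cm
RCF = 1.118 × 10⁻⁵ × r × N²
RCF_original = 1.118 × 10⁻⁵ × 13 × (19140)² = 1.118 × 10⁻⁵ × 13 × 366,339,600 ≈ 53,243.8 × g
Target RCF = 1.4 × 53,243.8 ≈ 74,541.3 × g
Your rotor: r = 41.1 / 2 = 20.55 cm
74,541.3 = 1.118 × 10⁻⁵ × 20.55 × N²
N² = 74,541.3 / (22.9749 × 10⁻⁵) = 324,446,679
N ≈ √324,446,679 ≈ 18,012.4

18010 RPM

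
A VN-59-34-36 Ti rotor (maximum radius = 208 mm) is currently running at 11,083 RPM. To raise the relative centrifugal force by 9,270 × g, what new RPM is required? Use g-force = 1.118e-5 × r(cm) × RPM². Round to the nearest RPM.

r = 208 mm = 20.8 cm
Current RCF = 1.118 × 10⁻⁵ × 20.8 × (11083)² = 1.118 × 10⁻⁵ × 20.8 × 122,832,889 ≈ 28,564.1 × g
Target RCF = 28,564.1 + 9,270 = 37,834.1 × g
N² = 37,834.1 / (23.2544 × 10⁻⁵) = 162,696,522
N ≈ √162,696,522 ≈ 12,755.3

N₂ ≈ 12755 RPM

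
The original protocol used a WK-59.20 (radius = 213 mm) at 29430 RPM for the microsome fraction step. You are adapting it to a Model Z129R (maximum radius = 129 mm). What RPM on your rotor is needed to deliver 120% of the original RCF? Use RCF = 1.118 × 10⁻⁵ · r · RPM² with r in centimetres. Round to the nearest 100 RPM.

Original rotor: r = 213 mm = 21.3 cm
RCF = 1.118 × 10⁻⁵ × r × N²
RCF_original = 1.118 × 10⁻⁵ × 21.3 × (29430)² = 1.118 × 10⁻⁵ × 21.3 × 866,124,900 ≈ 206,253.8 × g
Target RCF = 1.2 × 206,253.8 ≈ 247,504.6 × g
Your rotor: r = 129 mm = 12.9 cm
247,504.6 = 1.118 × 10⁻⁵ × 12.9 × N²
N² = 247,504.6 / (14.4222 × 10⁻⁵) = 1,716,136,234
N ≈ √1,716,136,234 ≈ 41,426.3

41400 RPM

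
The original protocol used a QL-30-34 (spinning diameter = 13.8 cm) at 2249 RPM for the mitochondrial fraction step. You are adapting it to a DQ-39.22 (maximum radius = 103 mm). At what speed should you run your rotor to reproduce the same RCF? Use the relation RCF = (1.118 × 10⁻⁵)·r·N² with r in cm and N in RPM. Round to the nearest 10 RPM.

1840 RPM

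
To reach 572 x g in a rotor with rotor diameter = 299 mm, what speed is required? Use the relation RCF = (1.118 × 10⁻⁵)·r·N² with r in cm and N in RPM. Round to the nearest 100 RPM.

r = 299 mm / 2 = 149.5 mm = 14.95 cm
572 = 1.118 × 10⁻⁵ × 14.95 × N²
N² = 572 / (16.7141 × 10⁻⁵) = 3,422,260
N ≈ √3,422,260 ≈ 1,849.9

≈ 1800 RPM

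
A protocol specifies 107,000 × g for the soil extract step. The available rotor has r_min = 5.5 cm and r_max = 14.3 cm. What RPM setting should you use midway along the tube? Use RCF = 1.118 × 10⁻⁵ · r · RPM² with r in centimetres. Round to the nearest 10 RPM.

31090 RPM

r_avg = (5.5 + 14.3) / 2 = 9.9 cm
RCF = 1.118 × 10⁻⁵ × r × N²
107,000 = 1.118 × 10⁻⁵ × 9.9 × N²
N² = 107,000 / (11.0682 × 10⁻⁵) = 966,733,525
N ≈ √966,733,525 ≈ 31,092.3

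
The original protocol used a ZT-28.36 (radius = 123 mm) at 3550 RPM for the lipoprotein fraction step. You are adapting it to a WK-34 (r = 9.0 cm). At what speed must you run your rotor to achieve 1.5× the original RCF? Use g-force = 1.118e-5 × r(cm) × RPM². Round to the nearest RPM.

5083 RPM

Original rotor: r = 123 mm = 12.3 cm
RCF_original = 1.118 × 10⁻⁵ × 12.3 × (3550)² = 1.118 × 10⁻⁵ × 12.3 × 12,602,500 ≈ 1,733 × g
Target RCF = 1.5 × 1,733 ≈ 2,599.5 × g
2,599.5 = 1.118 × 10⁻⁵ × 9 × N²
N² = 2,599.5 / (10.062 × 10⁻⁵) = 25,834,824
N ≈ √25,834,824 ≈ 5,082.8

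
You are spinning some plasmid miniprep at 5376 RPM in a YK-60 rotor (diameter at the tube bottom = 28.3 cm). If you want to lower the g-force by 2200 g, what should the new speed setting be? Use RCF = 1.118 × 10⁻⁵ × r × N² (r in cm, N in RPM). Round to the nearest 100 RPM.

≈ 3900 RPM

r = 28.3 / 2 = 14.15 cm
Current RCF = 1.118 × 10⁻⁵ × 14.15 × (5376)² = 1.118 × 10⁻⁵ × 14.15 × 28,901,376 ≈ 4,572.1 × g
Target RCF = 4,572.1 − 2,200 = 2,372.1 × g
N² = 2,372.1 / (15.8197 × 10⁻⁵) = 14,994,595
N ≈ √14,994,595 ≈ 3,872.3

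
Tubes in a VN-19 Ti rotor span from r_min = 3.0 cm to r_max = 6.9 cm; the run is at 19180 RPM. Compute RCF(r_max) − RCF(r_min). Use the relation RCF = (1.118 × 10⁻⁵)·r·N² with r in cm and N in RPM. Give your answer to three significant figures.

≈ 16000 ×g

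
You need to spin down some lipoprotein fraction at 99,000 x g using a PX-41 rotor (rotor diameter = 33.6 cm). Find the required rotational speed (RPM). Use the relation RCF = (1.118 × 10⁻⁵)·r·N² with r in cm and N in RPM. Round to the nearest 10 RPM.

r = 33.6 / 2 = 16.8 cm
99,000 = 1.118 × 10⁻⁵ × 16.8 × N²
N² = 99,000 / (18.7824 × 10⁻⁵) = 527,089,190
N ≈ √527,089,190 ≈ 22,958.4

N ≈ 22960 RPM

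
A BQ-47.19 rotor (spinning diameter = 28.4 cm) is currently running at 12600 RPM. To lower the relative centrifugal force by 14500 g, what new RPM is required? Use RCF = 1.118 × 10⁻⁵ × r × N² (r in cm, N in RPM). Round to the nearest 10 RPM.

≈ 8210 RPM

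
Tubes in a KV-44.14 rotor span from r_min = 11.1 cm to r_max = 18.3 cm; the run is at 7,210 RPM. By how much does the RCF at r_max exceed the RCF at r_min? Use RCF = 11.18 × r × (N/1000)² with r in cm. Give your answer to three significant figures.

ΔRCF = 11.18 × (r_max − r_min) × (N/1000)² = 11.18 × 7.2 × 51.9841 ≈ 4,184.5

≈ 4180 ×g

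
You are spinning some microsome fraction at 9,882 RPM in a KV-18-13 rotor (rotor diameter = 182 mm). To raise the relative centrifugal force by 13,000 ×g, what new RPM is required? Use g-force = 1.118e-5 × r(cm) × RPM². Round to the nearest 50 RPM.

r = 182 mm / 2 = 91 mm = 9.1 cm
Current RCF = 1.118 × 10⁻⁵ × 9.1 × (9882)² = 1.118 × 10⁻⁵ × 9.1 × 97,653,924 ≈ 9,935.1 × g
Target RCF = 9,935.1 + 13,000 = 22,935.1 × g
N² = 22,935.1 / (10.1738 × 10⁻⁵) = 225,432,975
N ≈ √225,432,975 ≈ 15,014.4

N₂ ≈ 15000 RPM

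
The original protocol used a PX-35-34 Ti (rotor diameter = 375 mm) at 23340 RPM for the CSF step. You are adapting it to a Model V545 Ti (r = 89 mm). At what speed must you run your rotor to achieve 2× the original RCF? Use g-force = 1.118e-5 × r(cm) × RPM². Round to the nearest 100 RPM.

Original rotor: r = 375 mm / 2 = 187.5 mm = 18.75 cm
RCF = 1.118 × 10⁻⁵ × r × N²
RCF_original = 1.118 × 10⁻⁵ × 18.75 × (23340)² = 1.118 × 10⁻⁵ × 18.75 × 544,755,600 ≈ 114,194.4 × g
Target RCF = 2 × 114,194.4 ≈ 228,388.8 × g
Your rotor: r = 89 mm = 8.9 cm
228,388.8 = 1.118 × 10⁻⁵ × 8.9 × N²
N² = 228,388.8 / (9.9502 × 10⁻⁵) = 2,295,318,687
N ≈ √2,295,318,687 ≈ 47,909.5

≈ 47900 RPM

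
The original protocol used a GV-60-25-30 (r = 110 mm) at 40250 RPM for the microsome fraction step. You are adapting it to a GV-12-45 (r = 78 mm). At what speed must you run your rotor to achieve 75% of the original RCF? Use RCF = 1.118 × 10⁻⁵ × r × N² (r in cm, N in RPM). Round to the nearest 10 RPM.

41390 RPM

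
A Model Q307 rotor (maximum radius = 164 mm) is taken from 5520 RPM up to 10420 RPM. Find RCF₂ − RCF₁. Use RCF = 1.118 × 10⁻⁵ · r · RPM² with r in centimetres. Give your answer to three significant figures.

14300 x g

r = 164 mm = 16.4 cm
RCF₁ = 1.118 × 10⁻⁵ × 16.4 × (5520)² = 1.118 × 10⁻⁵ × 16.4 × 30,470,400 ≈ 5,586.8 × g
RCF₂ = 1.118 × 10⁻⁵ × 16.4 × (10420)² = 1.118 × 10⁻⁵ × 16.4 × 108,576,400 ≈ 19,907.7 × g
Increase = 19,907.7 − 5,586.8 = 14,320.9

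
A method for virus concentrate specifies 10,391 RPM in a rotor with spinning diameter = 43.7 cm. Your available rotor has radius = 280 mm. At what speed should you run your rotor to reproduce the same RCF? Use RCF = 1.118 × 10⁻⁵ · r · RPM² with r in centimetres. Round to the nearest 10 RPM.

≈ 9180 RPM

Original rotor: r = 43.7 / 2 = 21.85 cm
RCF_original = 1.118 × 10⁻⁵ × 21.85 × (10391)² = 1.118 × 10⁻⁵ × 21.85 × 107,972,881 ≈ 26,375.9 × g
Your rotor: r = 280 mm = 28.0 cm
26,375.9 = 1.118 × 10⁻⁵ × 28 × N²
N² = 26,375.9 / (31.304 × 10⁻⁵) = 84,257,283
N ≈ √84,257,283 ≈ 9,179.2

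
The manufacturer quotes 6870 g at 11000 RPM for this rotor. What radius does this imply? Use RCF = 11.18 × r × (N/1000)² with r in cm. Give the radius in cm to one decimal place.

5.1 cm

RCF = 11.18 × r × (N/1000)²
6870 = 11.18 × r × (11)²
r = 6870 / (11.18 × 121) = 6870 / 1352.78 ≈ 5.078 cm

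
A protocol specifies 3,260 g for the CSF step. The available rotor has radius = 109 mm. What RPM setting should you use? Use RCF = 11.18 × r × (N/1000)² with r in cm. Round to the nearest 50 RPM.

5150 RPM

r = 109 mm = 10.9 cm
3,260 = 11.18 × 10.9 × (N/1000)²
(N/1000)² = 3,260 / 121.862 = 26.75157
N = 1000 × √26.75157 ≈ 5,172.2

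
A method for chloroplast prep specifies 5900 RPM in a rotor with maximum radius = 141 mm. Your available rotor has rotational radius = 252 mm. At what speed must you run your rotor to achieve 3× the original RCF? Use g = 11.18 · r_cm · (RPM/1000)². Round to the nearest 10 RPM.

Original rotor: r = 141 mm = 14.1 cm
RCF_original = 11.18 × 14.1 × (5.9)² = 11.18 × 14.1 × 34.81 ≈ 5,487.4 × g
Target RCF = 3 × 5,487.4 ≈ 16,462.2 × g
Your rotor: r = 252 mm = 25.2 cm
16,462.2 = 11.18 × 25.2 × (N/1000)²
(N/1000)² = 16,462.2 / 281.736 = 58.4313
N = 1000 × √58.4313 ≈ 7,644.0

≈ 7640 RPM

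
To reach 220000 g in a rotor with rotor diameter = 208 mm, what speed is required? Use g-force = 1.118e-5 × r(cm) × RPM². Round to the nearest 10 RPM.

43500 RPM

r = 208 mm / 2 = 104 mm = 10.4 cm
220,000 = 1.118 × 10⁻⁵ × 10.4 × N²
N² = 220,000 / (11.6272 × 10⁻⁵) = 1,892,115,041
N ≈ √1,892,115,041 ≈ 43,498.4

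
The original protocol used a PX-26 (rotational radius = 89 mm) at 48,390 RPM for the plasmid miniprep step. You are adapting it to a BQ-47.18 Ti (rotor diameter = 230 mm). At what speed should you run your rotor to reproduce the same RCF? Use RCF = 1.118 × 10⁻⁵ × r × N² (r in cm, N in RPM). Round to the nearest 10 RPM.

42570 RPM

Original rotor: r = 89 mm = 8.9 cm
RCF = 1.118 × 10⁻⁵ × r × N²
RCF_original = 1.118 × 10⁻⁵ × 8.9 × (48390)² = 1.118 × 10⁻⁵ × 8.9 × 2,341,592,100 ≈ 232,993.1 × g
Your rotor: r = 230 mm / 2 = 115 mm = 11.5 cm
232,993.1 = 1.118 × 10⁻⁵ × 11.5 × N²
N² = 232,993.1 / (12.857 × 10⁻⁵) = 1,812,188,691
N ≈ √1,812,188,691 ≈ 42,569.8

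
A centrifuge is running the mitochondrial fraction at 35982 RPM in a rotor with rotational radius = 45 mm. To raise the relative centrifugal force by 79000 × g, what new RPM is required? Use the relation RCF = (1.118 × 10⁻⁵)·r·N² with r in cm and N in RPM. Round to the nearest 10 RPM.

≈ 53530 RPM

r = 45 mm = 4.5 cm
Current RCF = 1.118 × 10⁻⁵ × 4.5 × (35982)² = 1.118 × 10⁻⁵ × 4.5 × 1,294,704,324 ≈ 65,136.6 × g
Target RCF = 65,136.6 + 79,000 = 144,136.6 × g
N² = 144,136.6 / (5.031 × 10⁻⁵) = 2,864,969,191
N ≈ √2,864,969,191 ≈ 53,525.4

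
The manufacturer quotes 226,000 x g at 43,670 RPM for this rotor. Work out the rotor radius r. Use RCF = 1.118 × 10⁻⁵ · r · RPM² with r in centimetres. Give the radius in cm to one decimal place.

RCF = 1.118 × 10⁻⁵ × r × N²
226000 = 1.118 × 10⁻⁵ × r × (43670)²
r = 226000 / (1.118 × 10⁻⁵ × 1,907,068,900) = 226000 / 21321.03 ≈ 10.600 cm

r ≈ 10.6 cm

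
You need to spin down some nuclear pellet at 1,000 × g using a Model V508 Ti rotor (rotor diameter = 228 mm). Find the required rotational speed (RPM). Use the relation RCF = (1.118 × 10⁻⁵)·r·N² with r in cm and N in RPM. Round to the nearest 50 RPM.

r = 228 mm / 2 = 114 mm = 11.4 cm
1,000 = 1.118 × 10⁻⁵ × 11.4 × N²
N² = 1,000 / (12.7452 × 10⁻⁵) = 7,846,091
N ≈ √7,846,091 ≈ 2,801.1

≈ 2800 RPM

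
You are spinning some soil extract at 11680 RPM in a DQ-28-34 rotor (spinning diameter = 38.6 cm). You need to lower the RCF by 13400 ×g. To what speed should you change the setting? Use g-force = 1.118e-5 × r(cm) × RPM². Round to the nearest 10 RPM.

N₂ ≈ 8620 RPM

r = 38.6 / 2 = 19.3 cm
Current RCF = 1.118 × 10⁻⁵ × 19.3 × (11680)² = 1.118 × 10⁻⁵ × 19.3 × 136,422,400 ≈ 29,436.4 × g
Target RCF = 29,436.4 − 13,400 = 16,036.4 × g
N² = 16,036.4 / (21.5774 × 10⁻⁵) = 74,320,354
N ≈ √74,320,354 ≈ 8,620.9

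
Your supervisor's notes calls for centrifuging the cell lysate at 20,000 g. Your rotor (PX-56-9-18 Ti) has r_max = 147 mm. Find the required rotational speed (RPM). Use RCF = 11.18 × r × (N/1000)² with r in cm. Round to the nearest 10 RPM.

11030 RPM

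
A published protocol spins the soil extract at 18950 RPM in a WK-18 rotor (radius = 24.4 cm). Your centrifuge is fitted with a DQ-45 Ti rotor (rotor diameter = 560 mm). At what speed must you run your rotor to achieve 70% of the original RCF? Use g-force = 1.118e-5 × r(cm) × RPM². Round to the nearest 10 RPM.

RCF = 1.118 × 10⁻⁵ × r × N²
RCF_original = 1.118 × 10⁻⁵ × 24.4 × (18950)² = 1.118 × 10⁻⁵ × 24.4 × 359,102,500 ≈ 97,960.3 × g
Target RCF = 0.7 × 97,960.3 ≈ 68,572.2 × g
Your rotor: r = 560 mm / 2 = 280 mm = 28 cm
68,572.2 = 1.118 × 10⁻⁵ × 28 × N²
N² = 68,572.2 / (31.304 × 10⁻⁵) = 219,052,517
N ≈ √219,052,517 ≈ 14,800.4

14800 RPM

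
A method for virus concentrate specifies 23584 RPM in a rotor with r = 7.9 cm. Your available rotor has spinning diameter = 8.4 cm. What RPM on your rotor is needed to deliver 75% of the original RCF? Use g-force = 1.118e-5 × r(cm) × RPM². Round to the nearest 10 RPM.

≈ 28010 RPM

RCF_original = 1.118 × 10⁻⁵ × 7.9 × (23584)² = 1.118 × 10⁻⁵ × 7.9 × 556,205,056 ≈ 49,125.1 × g
Target RCF = 0.75 × 49,125.1 ≈ 36,843.8 × g
Your rotor: r = 8.4 / 2 = 4.2 cm
36,843.8 = 1.118 × 10⁻⁵ × 4.2 × N²
N² = 36,843.8 / (4.6956 × 10⁻⁵) = 784,645,200
N ≈ √784,645,200 ≈ 28,011.5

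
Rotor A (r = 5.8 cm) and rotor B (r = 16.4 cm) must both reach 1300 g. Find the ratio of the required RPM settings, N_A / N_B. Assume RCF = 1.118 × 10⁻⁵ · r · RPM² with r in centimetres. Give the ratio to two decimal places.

1.68

At fixed RCF, N ∝ 1/√r, so N_A/N_B = √(r_B/r_A) = √(16.4/5.8) = √2.827586 = 1.6815.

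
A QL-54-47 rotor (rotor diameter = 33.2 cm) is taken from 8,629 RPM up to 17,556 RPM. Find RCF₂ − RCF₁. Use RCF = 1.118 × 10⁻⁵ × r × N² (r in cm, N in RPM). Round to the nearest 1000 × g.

r = 33.2 / 2 = 16.6 cm
RCF₁ = 1.118 × 10⁻⁵ × 16.6 × (8629)² = 1.118 × 10⁻⁵ × 16.6 × 74,459,641 ≈ 13,818.8 × g
RCF₂ = 1.118 × 10⁻⁵ × 16.6 × (17556)² = 1.118 × 10⁻⁵ × 16.6 × 308,213,136 ≈ 57,200.7 × g
Increase = 57,200.7 − 13,818.8 = 43,381.9

43000 g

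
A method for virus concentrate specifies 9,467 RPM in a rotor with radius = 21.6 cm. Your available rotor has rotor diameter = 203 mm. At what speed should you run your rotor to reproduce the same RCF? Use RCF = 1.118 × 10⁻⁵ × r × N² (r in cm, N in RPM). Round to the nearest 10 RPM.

RCF_original = 1.118 × 10⁻⁵ × 21.6 × (9467)² = 1.118 × 10⁻⁵ × 21.6 × 89,624,089 ≈ 21,643.1 × g
Your rotor: r = 203 mm / 2 = 101.5 mm = 10.15 cm
21,643.1 = 1.118 × 10⁻⁵ × 10.15 × N²
N² = 21,643.1 / (11.3477 × 10⁻⁵) = 190,726,755
N ≈ √190,726,755 ≈ 13,810.4

13810 RPM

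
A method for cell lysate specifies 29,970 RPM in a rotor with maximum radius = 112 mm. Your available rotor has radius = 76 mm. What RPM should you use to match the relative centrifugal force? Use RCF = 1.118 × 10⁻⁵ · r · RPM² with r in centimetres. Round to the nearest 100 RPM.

Original rotor: r = 112 mm = 11.2 cm
RCF_original = 1.118 × 10⁻⁵ × 11.2 × (29970)² = 1.118 × 10⁻⁵ × 11.2 × 898,200,900 ≈ 112,469.1 × g
Your rotor: r = 76 mm = 7.6 cm
112,469.1 = 1.118 × 10⁻⁵ × 7.6 × N²
N² = 112,469.1 / (8.4968 × 10⁻⁵) = 1,323,664,203
N ≈ √1,323,664,203 ≈ 36,382.2

≈ 36400 RPM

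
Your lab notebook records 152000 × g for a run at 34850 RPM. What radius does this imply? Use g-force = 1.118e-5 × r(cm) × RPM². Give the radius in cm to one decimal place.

≈ 11.2 cm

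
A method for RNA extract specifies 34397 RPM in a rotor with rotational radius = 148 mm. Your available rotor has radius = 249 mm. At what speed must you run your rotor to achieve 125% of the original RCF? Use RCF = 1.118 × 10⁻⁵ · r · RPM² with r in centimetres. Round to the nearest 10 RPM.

≈ 29650 RPM

Original rotor: r = 148 mm = 14.8 cm
RCF = 1.118 × 10⁻⁵ × r × N²
RCF_original = 1.118 × 10⁻⁵ × 14.8 × (34397)² = 1.118 × 10⁻⁵ × 14.8 × 1,183,153,609 ≈ 195,769.3 × g
Target RCF = 1.25 × 195,769.3 ≈ 244,711.6 × g
Your rotor: r = 249 mm = 24.9 cm
244,711.6 = 1.118 × 10⁻⁵ × 24.9 × N²
N² = 244,711.6 / (27.8382 × 10⁻⁵) = 879,049,651
N ≈ √879,049,651 ≈ 29,648.8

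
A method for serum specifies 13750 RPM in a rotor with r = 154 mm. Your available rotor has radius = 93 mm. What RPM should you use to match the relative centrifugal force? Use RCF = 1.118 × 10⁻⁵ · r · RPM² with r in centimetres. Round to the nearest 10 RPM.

Original rotor: r = 154 mm = 15.4 cm
RCF_original = 1.118 × 10⁻⁵ × 15.4 × (13750)² = 1.118 × 10⁻⁵ × 15.4 × 189,062,500 ≈ 32,551.3 × g
Your rotor: r = 93 mm = 9.3 cm
32,551.3 = 1.118 × 10⁻⁵ × 9.3 × N²
N² = 32,551.3 / (10.3974 × 10⁻⁵) = 313,071,537
N ≈ √313,071,537 ≈ 17,693.8

≈ 17690 RPM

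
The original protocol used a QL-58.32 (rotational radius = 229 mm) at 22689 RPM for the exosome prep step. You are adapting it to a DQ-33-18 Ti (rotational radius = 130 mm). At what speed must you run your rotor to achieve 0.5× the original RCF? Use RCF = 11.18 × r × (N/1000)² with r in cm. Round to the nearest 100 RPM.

Original rotor: r = 229 mm = 22.9 cm
RCF_original = 11.18 × 22.9 × (22.689)² = 11.18 × 22.9 × 514.790721 ≈ 131,797.7 × g
Target RCF = 0.5 × 131,797.7 ≈ 65,898.9 × g
Your rotor: r = 130 mm = 13.0 cm
65,898.9 = 11.18 × 13 × (N/1000)²
(N/1000)² = 65,898.9 / 145.34 = 453.412
N = 1000 × √453.412 ≈ 21,293.5

21300 RPM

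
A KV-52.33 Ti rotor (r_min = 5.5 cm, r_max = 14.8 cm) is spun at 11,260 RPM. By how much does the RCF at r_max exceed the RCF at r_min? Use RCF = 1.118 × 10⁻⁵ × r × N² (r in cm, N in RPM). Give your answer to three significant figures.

13200 g

RCF_max = 1.118 × 10⁻⁵ × 14.8 × (11260)² = 1.118 × 10⁻⁵ × 14.8 × 126,787,600 ≈ 20,978.8 × g
RCF_min = 1.118 × 10⁻⁵ × 5.5 × (11260)² = 1.118 × 10⁻⁵ × 5.5 × 126,787,600 ≈ 7,796.2 × g
ΔRCF = 20,978.8 − 7,796.2 = 13,182.6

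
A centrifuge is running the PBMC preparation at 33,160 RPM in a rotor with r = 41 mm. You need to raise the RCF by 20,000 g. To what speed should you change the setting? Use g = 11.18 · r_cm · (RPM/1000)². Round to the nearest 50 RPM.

39200 RPM

r = 41 mm = 4.1 cm
Current RCF = 11.18 × 4.1 × (33.16)² = 11.18 × 4.1 × 1,099.5856 ≈ 50,402.8 × g
Target RCF = 50,402.8 + 20,000 = 70,402.8 × g
(N/1000)² = 70,402.8 / 45.838 = 1535.905
N = 1000 × √1535.905 ≈ 39,190.6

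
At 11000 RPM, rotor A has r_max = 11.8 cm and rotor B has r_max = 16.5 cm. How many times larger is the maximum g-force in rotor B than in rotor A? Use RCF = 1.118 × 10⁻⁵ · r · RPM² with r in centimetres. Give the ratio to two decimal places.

At fixed N, RCF ∝ r, so RCF_B/RCF_A = r_B/r_A = 16.5 / 11.8 = 1.3983.

1.40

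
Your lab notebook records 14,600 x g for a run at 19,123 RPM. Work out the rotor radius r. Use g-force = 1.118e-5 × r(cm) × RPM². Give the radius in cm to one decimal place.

3.6 cm

RCF = 1.118 × 10⁻⁵ × r × N²
14600 = 1.118 × 10⁻⁵ × r × (19123)²
r = 14600 / (1.118 × 10⁻⁵ × 365,689,129) = 14600 / 4088.404 ≈ 3.571 cm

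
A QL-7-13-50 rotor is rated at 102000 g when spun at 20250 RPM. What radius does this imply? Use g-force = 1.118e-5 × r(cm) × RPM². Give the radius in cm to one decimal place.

102000 = 1.118 × 10⁻⁵ × r × (20250)²
r = 102000 / (1.118 × 10⁻⁵ × 410,062,500) = 102000 / 4584.499 ≈ 22.249 cm

≈ 22.2 cm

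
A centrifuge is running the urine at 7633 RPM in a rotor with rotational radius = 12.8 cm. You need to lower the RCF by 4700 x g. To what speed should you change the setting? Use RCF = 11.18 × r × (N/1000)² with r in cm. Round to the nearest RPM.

Current RCF = 11.18 × 12.8 × (7.633)² = 11.18 × 12.8 × 58.262689 ≈ 8,337.6 × g
Target RCF = 8,337.6 − 4,700 = 3,637.6 × g
(N/1000)² = 3,637.6 / 143.104 = 25.41928
N = 1000 × √25.41928 ≈ 5,041.8

5042 RPM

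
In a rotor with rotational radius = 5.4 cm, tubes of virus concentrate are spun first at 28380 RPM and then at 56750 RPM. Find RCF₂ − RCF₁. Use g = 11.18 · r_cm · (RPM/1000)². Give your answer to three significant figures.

RCF₁ = 11.18 × 5.4 × (28.38)² = 11.18 × 5.4 × 805.4244 ≈ 48,625.1 × g
RCF₂ = 11.18 × 5.4 × (56.75)² = 11.18 × 5.4 × 3,220.5625 ≈ 194,431.8 × g
Increase = 194,431.8 − 48,625.1 = 145,806.7

≈ 146000 x g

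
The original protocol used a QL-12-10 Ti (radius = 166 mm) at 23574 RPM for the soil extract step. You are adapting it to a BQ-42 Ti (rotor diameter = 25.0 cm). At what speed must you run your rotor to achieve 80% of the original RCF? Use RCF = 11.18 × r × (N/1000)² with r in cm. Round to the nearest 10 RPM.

Original rotor: r = 166 mm = 16.6 cm
RCF = 11.18 × r × (N/1000)²
RCF_original = 11.18 × 16.6 × (23.574)² = 11.18 × 16.6 × 555.733476 ≈ 103,137.5 × g
Target RCF = 0.8 × 103,137.5 ≈ 82,510 × g
Your rotor: r = 25.0 / 2 = 12.5 cm
82,510 = 11.18 × 12.5 × (N/1000)²
(N/1000)² = 82,510 / 139.75 = 590.4114
N = 1000 × √590.4114 ≈ 24,298.4

24300 RPM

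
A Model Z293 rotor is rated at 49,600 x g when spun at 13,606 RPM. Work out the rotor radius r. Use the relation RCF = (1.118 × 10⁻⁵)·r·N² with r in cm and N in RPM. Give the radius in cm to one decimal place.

49600 = 1.118 × 10⁻⁵ × r × (13606)²
r = 49600 / (1.118 × 10⁻⁵ × 185,123,236) = 49600 / 2069.678 ≈ 23.965 cm

≈ 24.0 cm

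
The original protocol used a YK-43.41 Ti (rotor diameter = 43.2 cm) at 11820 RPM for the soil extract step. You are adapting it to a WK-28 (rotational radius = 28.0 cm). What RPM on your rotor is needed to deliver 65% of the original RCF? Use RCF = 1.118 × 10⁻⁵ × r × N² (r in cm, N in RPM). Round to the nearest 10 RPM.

≈ 8370 RPM

Original rotor: r = 43.2 / 2 = 21.6 cm
RCF_original = 1.118 × 10⁻⁵ × 21.6 × (11820)² = 1.118 × 10⁻⁵ × 21.6 × 139,712,400 ≈ 33,738.9 × g
Target RCF = 0.65 × 33,738.9 ≈ 21,930.3 × g
21,930.3 = 1.118 × 10⁻⁵ × 28 × N²
N² = 21,930.3 / (31.304 × 10⁻⁵) = 70,055,903
N ≈ √70,055,903 ≈ 8,369.9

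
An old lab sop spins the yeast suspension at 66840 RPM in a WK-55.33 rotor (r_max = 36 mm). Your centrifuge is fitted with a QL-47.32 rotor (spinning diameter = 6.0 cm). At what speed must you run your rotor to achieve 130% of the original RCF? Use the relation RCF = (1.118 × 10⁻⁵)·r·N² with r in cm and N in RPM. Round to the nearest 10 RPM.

≈ 83480 RPM

Original rotor: r = 36 mm = 3.6 cm
RCF = 1.118 × 10⁻⁵ × r × N²
RCF_original = 1.118 × 10⁻⁵ × 3.6 × (66840)² = 1.118 × 10⁻⁵ × 3.6 × 4,467,585,600 ≈ 179,811.4 × g
Target RCF = 1.3 × 179,811.4 ≈ 233,754.8 × g
Your rotor: r = 6.0 / 2 = 3 cm
233,754.8 = 1.118 × 10⁻⁵ × 3 × N²
N² = 233,754.8 / (3.354 × 10⁻⁵) = 6,969,433,512
N ≈ √6,969,433,512 ≈ 83,483.1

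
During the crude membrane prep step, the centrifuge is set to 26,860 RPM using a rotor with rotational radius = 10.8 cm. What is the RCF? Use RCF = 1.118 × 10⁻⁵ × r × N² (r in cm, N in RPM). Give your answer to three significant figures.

RCF ≈ 87100 ×g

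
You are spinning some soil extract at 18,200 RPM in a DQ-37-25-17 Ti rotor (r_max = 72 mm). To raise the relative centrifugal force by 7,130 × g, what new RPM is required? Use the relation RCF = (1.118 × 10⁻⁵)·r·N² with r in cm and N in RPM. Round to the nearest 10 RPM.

N₂ ≈ 20490 RPM

r = 72 mm = 7.2 cm
Current RCF = 1.118 × 10⁻⁵ × 7.2 × (18200)² = 1.118 × 10⁻⁵ × 7.2 × 331,240,000 ≈ 26,663.5 × g
Target RCF = 26,663.5 + 7,130 = 33,793.5 × g
N² = 33,793.5 / (8.0496 × 10⁻⁵) = 419,815,891
N ≈ √419,815,891 ≈ 20,489.4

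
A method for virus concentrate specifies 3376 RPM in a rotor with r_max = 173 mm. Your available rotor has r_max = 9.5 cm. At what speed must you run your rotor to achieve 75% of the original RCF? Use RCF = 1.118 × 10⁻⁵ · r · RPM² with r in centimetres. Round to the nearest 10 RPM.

Original rotor: r = 173 mm = 17.3 cm
RCF = 1.118 × 10⁻⁵ × r × N²
RCF_original = 1.118 × 10⁻⁵ × 17.3 × (3376)² = 1.118 × 10⁻⁵ × 17.3 × 11,397,376 ≈ 2,204.4 × g
Target RCF = 0.75 × 2,204.4 ≈ 1,653.3 × g
1,653.3 = 1.118 × 10⁻⁵ × 9.5 × N²
N² = 1,653.3 / (10.621 × 10⁻⁵) = 15,566,331
N ≈ √15,566,331 ≈ 3,945.4

3950 RPM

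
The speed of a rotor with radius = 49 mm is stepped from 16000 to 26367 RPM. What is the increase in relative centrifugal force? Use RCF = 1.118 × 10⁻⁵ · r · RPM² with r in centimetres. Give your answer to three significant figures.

≈ 24100 g

r = 49 mm = 4.9 cm
RCF₁ = 1.118 × 10⁻⁵ × 4.9 × (16000)² = 1.118 × 10⁻⁵ × 4.9 × 256,000,000 ≈ 14,024.2 × g
RCF₂ = 1.118 × 10⁻⁵ × 4.9 × (26367)² = 1.118 × 10⁻⁵ × 4.9 × 695,218,689 ≈ 38,085.5 × g
Increase = 38,085.5 − 14,024.2 = 24,061.3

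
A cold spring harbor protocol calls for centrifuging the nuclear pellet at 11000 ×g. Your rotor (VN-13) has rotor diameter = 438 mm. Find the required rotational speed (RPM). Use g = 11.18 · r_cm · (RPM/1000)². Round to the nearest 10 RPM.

r = 438 mm / 2 = 219 mm = 21.9 cm
11,000 = 11.18 × 21.9 × (N/1000)²
(N/1000)² = 11,000 / 244.842 = 44.92693
N = 1000 × √44.92693 ≈ 6,702.8

N ≈ 6700 RPM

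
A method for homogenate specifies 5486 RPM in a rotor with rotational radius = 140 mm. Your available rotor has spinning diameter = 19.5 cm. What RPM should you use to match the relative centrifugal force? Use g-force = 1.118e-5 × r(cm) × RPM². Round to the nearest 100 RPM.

≈ 6600 RPM

Original rotor: r = 140 mm = 14.0 cm
RCF_original = 1.118 × 10⁻⁵ × 14 × (5486)² = 1.118 × 10⁻⁵ × 14 × 30,096,196 ≈ 4,710.7 × g
Your rotor: r = 19.5 / 2 = 9.75 cm
4,710.7 = 1.118 × 10⁻⁵ × 9.75 × N²
N² = 4,710.7 / (10.9005 × 10⁻⁵) = 43,215,449
N ≈ √43,215,449 ≈ 6,573.8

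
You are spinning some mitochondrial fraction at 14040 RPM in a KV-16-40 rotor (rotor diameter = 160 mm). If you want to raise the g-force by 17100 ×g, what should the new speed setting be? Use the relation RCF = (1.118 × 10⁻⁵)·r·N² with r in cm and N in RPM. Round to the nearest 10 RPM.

r = 160 mm / 2 = 80 mm = 8 cm
Current RCF = 1.118 × 10⁻⁵ × 8 × (14040)² = 1.118 × 10⁻⁵ × 8 × 197,121,600 ≈ 17,630.6 × g
Target RCF = 17,630.6 + 17,100 = 34,730.6 × g
N² = 34,730.6 / (8.944 × 10⁻⁵) = 388,311,717
N ≈ √388,311,717 ≈ 19,705.6

≈ 19710 RPM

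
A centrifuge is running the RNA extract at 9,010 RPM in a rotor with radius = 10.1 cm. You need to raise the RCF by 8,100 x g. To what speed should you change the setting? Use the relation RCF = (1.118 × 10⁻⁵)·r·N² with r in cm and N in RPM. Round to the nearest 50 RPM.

N₂ ≈ 12350 RPM

Current RCF = 1.118 × 10⁻⁵ × 10.1 × (9010)² = 1.118 × 10⁻⁵ × 10.1 × 81,180,100 ≈ 9,166.7 × g
Target RCF = 9,166.7 + 8,100 = 17,266.7 × g
N² = 17,266.7 / (11.2918 × 10⁻⁵) = 152,913,619
N ≈ √152,913,619 ≈ 12,365.8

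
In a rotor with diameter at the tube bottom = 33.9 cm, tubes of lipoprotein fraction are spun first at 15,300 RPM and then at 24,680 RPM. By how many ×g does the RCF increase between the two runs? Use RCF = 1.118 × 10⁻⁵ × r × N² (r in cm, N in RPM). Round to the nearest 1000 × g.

≈ 71000 ×g

r = 33.9 / 2 = 16.95 cm
RCF₁ = 1.118 × 10⁻⁵ × 16.95 × (15300)² = 1.118 × 10⁻⁵ × 16.95 × 234,090,000 ≈ 44,360.3 × g
RCF₂ = 1.118 × 10⁻⁵ × 16.95 × (24680)² = 1.118 × 10⁻⁵ × 16.95 × 609,102,400 ≈ 115,425.5 × g
Increase = 115,425.5 − 44,360.3 = 71,065.2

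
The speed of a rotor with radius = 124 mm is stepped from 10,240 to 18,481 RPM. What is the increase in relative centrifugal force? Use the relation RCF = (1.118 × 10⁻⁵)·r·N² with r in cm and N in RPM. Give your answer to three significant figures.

r = 124 mm = 12.4 cm
RCF₁ = 1.118 × 10⁻⁵ × 12.4 × (10240)² = 1.118 × 10⁻⁵ × 12.4 × 104,857,600 ≈ 14,536.6 × g
RCF₂ = 1.118 × 10⁻⁵ × 12.4 × (18481)² = 1.118 × 10⁻⁵ × 12.4 × 341,547,361 ≈ 47,349.4 × g
Increase = 47,349.4 − 14,536.6 = 32,812.8

≈ 32800 ×g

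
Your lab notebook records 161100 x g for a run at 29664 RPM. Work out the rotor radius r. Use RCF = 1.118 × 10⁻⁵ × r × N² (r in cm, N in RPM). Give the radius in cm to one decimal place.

r ≈ 16.4 cm

RCF = 1.118 × 10⁻⁵ × r × N²
161100 = 1.118 × 10⁻⁵ × r × (29664)²
r = 161100 / (1.118 × 10⁻⁵ × 879,952,896) = 161100 / 9837.873 ≈ 16.375 cm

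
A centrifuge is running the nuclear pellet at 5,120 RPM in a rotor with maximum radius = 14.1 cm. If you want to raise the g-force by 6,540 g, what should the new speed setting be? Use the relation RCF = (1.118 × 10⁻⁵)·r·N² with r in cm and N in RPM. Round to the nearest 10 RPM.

N₂ ≈ 8230 RPM

Current RCF = 1.118 × 10⁻⁵ × 14.1 × (5120)² = 1.118 × 10⁻⁵ × 14.1 × 26,214,400 ≈ 4,132.4 × g
Target RCF = 4,132.4 + 6,540 = 10,672.4 × g
N² = 10,672.4 / (15.7638 × 10⁻⁵) = 67,701,950
N ≈ √67,701,950 ≈ 8,228.1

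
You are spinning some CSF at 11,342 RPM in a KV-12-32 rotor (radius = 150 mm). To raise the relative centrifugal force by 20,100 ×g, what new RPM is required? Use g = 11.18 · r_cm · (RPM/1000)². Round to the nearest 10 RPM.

r = 150 mm = 15.0 cm
Current RCF = 11.18 × 15 × (11.342)² = 11.18 × 15 × 128.640964 ≈ 21,573.1 × g
Target RCF = 21,573.1 + 20,100 = 41,673.1 × g
(N/1000)² = 41,673.1 / 167.7 = 248.4979
N = 1000 × √248.4979 ≈ 15,763.8

N₂ ≈ 15760 RPM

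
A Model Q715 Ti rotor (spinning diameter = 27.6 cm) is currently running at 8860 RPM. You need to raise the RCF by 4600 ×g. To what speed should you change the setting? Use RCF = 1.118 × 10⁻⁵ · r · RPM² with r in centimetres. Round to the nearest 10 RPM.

r = 27.6 / 2 = 13.8 cm
Current RCF = 1.118 × 10⁻⁵ × 13.8 × (8860)² = 1.118 × 10⁻⁵ × 13.8 × 78,499,600 ≈ 12,111.2 × g
Target RCF = 12,111.2 + 4,600 = 16,711.2 × g
N² = 16,711.2 / (15.4284 × 10⁻⁵) = 108,314,537
N ≈ √108,314,537 ≈ 10,407.4

≈ 10410 RPM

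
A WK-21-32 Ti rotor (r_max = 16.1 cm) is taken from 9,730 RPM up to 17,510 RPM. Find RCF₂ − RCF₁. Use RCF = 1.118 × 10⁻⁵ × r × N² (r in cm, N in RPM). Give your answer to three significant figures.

RCF₁ = 1.118 × 10⁻⁵ × 16.1 × (9730)² = 1.118 × 10⁻⁵ × 16.1 × 94,672,900 ≈ 17,040.9 × g
RCF₂ = 1.118 × 10⁻⁵ × 16.1 × (17510)² = 1.118 × 10⁻⁵ × 16.1 × 306,600,100 ≈ 55,187.4 × g
Increase = 55,187.4 − 17,040.9 = 38,146.5

≈ 38100 x g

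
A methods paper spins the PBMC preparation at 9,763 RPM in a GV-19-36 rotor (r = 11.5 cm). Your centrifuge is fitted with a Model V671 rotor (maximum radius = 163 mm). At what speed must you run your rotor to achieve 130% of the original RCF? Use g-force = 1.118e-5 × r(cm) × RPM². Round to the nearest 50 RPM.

≈ 9350 RPM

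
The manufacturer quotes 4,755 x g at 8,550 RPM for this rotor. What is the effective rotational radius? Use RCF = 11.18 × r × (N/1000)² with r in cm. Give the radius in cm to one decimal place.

r ≈ 5.8 cm

RCF = 11.18 × r × (N/1000)²
4755 = 11.18 × r × (8.55)²
r = 4755 / (11.18 × 73.1025) = 4755 / 817.286 ≈ 5.818 cm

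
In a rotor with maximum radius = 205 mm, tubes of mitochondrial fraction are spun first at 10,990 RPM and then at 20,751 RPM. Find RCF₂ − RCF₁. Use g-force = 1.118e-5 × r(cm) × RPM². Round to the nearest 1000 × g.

≈ 71000 ×g

r = 205 mm = 20.5 cm
RCF₁ = 1.118 × 10⁻⁵ × 20.5 × (10990)² = 1.118 × 10⁻⁵ × 20.5 × 120,780,100 ≈ 27,681.6 × g
RCF₂ = 1.118 × 10⁻⁵ × 20.5 × (20751)² = 1.118 × 10⁻⁵ × 20.5 × 430,604,001 ≈ 98,690.1 × g
Increase = 98,690.1 − 27,681.6 = 71,008.5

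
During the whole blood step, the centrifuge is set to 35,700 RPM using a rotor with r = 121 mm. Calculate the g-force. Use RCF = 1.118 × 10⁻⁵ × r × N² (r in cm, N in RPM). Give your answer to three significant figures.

r = 121 mm = 12.1 cm
RCF = 1.118 × 10⁻⁵ × r × N²
RCF = 1.118 × 10⁻⁵ × 12.1 × (35700)² = 1.118 × 10⁻⁵ × 12.1 × 1,274,490,000 ≈ 172,410.5 × g

≈ 172000 ×g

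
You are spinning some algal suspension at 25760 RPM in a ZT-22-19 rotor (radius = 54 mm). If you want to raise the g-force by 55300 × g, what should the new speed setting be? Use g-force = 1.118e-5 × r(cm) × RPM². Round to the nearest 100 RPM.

N₂ ≈ 39700 RPM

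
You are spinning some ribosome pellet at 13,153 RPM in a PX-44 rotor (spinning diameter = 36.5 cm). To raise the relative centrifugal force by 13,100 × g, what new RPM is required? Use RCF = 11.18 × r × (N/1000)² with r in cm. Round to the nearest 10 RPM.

15400 RPM

r = 36.5 / 2 = 18.25 cm
Current RCF = 11.18 × 18.25 × (13.153)² = 11.18 × 18.25 × 173.001409 ≈ 35,298.3 × g
Target RCF = 35,298.3 + 13,100 = 48,398.3 × g
(N/1000)² = 48,398.3 / 204.035 = 237.2059
N = 1000 × √237.2059 ≈ 15,401.5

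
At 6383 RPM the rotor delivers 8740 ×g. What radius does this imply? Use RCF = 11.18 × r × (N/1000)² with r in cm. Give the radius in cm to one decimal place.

RCF = 11.18 × r × (N/1000)²
8740 = 11.18 × r × (6.383)²
r = 8740 / (11.18 × 40.742689) = 8740 / 455.5033 ≈ 19.188 cm

19.2 cm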